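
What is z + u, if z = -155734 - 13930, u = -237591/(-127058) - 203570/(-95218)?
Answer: -1026290991619359/6049104322 ≈ -1.6966e+5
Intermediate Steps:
u = 24244068449/6049104322 (u = -237591*(-1/127058) - 203570*(-1/95218) = 237591/127058 + 101785/47609 = 24244068449/6049104322 ≈ 4.0079)
z = -169664
z + u = -169664 + 24244068449/6049104322 = -1026290991619359/6049104322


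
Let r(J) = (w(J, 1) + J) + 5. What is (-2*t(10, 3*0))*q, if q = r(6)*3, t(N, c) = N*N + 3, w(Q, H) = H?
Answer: -7416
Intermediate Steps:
r(J) = 6 + J (r(J) = (1 + J) + 5 = 6 + J)
t(N, c) = 3 + N**2 (t(N, c) = N**2 + 3 = 3 + N**2)
q = 36 (q = (6 + 6)*3 = 12*3 = 36)
(-2*t(10, 3*0))*q = -2*(3 + 10**2)*36 = -2*(3 + 100)*36 = -2*103*36 = -206*36 = -7416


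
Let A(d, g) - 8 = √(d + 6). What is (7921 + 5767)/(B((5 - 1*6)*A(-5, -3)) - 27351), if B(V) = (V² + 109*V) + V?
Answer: -3422/7065 ≈ -0.48436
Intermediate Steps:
A(d, g) = 8 + √(6 + d) (A(d, g) = 8 + √(d + 6) = 8 + √(6 + d))
B(V) = V² + 110*V
(7921 + 5767)/(B((5 - 1*6)*A(-5, -3)) - 27351) = (7921 + 5767)/(((5 - 1*6)*(8 + √(6 - 5)))*(110 + (5 - 1*6)*(8 + √(6 - 5))) - 27351) = 13688/(((5 - 6)*(8 + √1))*(110 + (5 - 6)*(8 + √1)) - 27351) = 13688/((-(8 + 1))*(110 - (8 + 1)) - 27351) = 13688/((-1*9)*(110 - 1*9) - 27351) = 13688/(-9*(110 - 9) - 27351) = 13688/(-9*101 - 27351) = 13688/(-909 - 27351) = 13688/(-28260) = 13688*(-1/28260) = -3422/7065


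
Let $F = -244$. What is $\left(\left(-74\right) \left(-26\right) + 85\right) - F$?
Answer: $2253$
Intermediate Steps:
$\left(\left(-74\right) \left(-26\right) + 85\right) - F = \left(\left(-74\right) \left(-26\right) + 85\right) - -244 = \left(1924 + 85\right) + 244 = 2009 + 244 = 2253$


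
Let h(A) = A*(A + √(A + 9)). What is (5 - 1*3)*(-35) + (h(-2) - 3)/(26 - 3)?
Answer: -1609/23 - 2*√7/23 ≈ -70.187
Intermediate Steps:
h(A) = A*(A + √(9 + A))
(5 - 1*3)*(-35) + (h(-2) - 3)/(26 - 3) = (5 - 1*3)*(-35) + (-2*(-2 + √(9 - 2)) - 3)/(26 - 3) = (5 - 3)*(-35) + (-2*(-2 + √7) - 3)/23 = 2*(-35) + ((4 - 2*√7) - 3)*(1/23) = -70 + (1 - 2*√7)*(1/23) = -70 + (1/23 - 2*√7/23) = -1609/23 - 2*√7/23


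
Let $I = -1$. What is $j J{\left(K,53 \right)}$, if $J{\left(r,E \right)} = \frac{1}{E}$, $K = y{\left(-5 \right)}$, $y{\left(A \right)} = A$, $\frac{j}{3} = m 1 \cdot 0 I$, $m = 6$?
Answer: $0$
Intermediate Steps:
$j = 0$ ($j = 3 \cdot 6 \cdot 1 \cdot 0 \left(-1\right) = 3 \cdot 6 \cdot 0 \left(-1\right) = 3 \cdot 0 \left(-1\right) = 3 \cdot 0 = 0$)
$K = -5$
$j J{\left(K,53 \right)} = \frac{0}{53} = 0 \cdot \frac{1}{53} = 0$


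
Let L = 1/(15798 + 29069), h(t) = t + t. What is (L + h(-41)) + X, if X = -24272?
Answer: -1092690917/44867 ≈ -24354.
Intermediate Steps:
h(t) = 2*t
L = 1/44867 ≈ 2.2288e-5
(L + h(-41)) + X = (1/44867 + 2*(-41)) - 24272 = (1/44867 - 82) - 24272 = -3679093/44867 - 24272 = -1092690917/44867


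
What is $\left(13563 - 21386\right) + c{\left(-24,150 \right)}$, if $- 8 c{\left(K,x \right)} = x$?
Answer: $- \frac{31367}{4} \approx -7841.8$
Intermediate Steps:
$c{\left(K,x \right)} = - \frac{x}{8}$
$\left(13563 - 21386\right) + c{\left(-24,150 \right)} = \left(13563 - 21386\right) - \frac{75}{4} = -7823 - \frac{75}{4} = - \frac{31367}{4}$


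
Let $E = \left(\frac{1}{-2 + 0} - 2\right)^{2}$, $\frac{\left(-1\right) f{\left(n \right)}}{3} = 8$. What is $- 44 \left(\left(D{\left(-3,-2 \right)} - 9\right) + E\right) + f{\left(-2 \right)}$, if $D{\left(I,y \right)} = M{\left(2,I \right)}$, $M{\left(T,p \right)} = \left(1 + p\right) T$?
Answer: $273$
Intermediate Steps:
$f{\left(n \right)} = -24$ ($f{\left(n \right)} = \left(-3\right) 8 = -24$)
$E = \frac{25}{4}$ ($E = \left(\frac{1}{-2} - 2\right)^{2} = \left(- \frac{1}{2} - 2\right)^{2} = \left(- \frac{5}{2}\right)^{2} = \frac{25}{4} \approx 6.25$)
$M{\left(T,p \right)} = T \left(1 + p\right)$
$D{\left(I,y \right)} = 2 + 2 I$ ($D{\left(I,y \right)} = 2 \left(1 + I\right) = 2 + 2 I$)
$- 44 \left(\left(D{\left(-3,-2 \right)} - 9\right) + E\right) + f{\left(-2 \right)} = - 44 \left(\left(\left(2 + 2 \left(-3\right)\right) - 9\right) + \frac{25}{4}\right) - 24 = - 44 \left(\left(\left(2 - 6\right) - 9\right) + \frac{25}{4}\right) - 24 = - 44 \left(\left(-4 - 9\right) + \frac{25}{4}\right) - 24 = - 44 \left(-13 + \frac{25}{4}\right) - 24 = \left(-44\right) \left(- \frac{27}{4}\right) - 24 = 297 - 24 = 273$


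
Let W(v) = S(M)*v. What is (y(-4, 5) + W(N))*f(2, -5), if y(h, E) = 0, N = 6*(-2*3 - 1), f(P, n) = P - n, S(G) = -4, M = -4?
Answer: 1176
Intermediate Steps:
N = -42 (N = 6*(-6 - 1) = 6*(-7) = -42)
W(v) = -4*v
(y(-4, 5) + W(N))*f(2, -5) = (0 - 4*(-42))*(2 - 1*(-5)) = (0 + 168)*(2 + 5) = 168*7 = 1176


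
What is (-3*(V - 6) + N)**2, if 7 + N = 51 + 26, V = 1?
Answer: 7225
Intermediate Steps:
N = 70 (N = -7 + (51 + 26) = -7 + 77 = 70)
(-3*(V - 6) + N)**2 = (-3*(1 - 6) + 70)**2 = (-3*(-5) + 70)**2 = (15 + 70)**2 = 85**2 = 7225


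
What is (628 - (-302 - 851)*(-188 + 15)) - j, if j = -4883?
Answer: -193958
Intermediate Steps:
(628 - (-302 - 851)*(-188 + 15)) - j = (628 - (-302 - 851)*(-188 + 15)) - 1*(-4883) = (628 - (-1153)*(-173)) + 4883 = (628 - 1*199469) + 4883 = (628 - 199469) + 4883 = -198841 + 4883 = -193958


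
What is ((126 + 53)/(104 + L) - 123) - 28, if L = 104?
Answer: -31229/208 ≈ -150.14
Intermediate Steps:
((126 + 53)/(104 + L) - 123) - 28 = ((126 + 53)/(104 + 104) - 123) - 28 = (179/208 - 123) - 28 = -25405/208 - 28 = -31229/208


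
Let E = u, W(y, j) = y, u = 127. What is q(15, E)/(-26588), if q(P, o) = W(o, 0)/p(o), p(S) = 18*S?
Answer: -1/478584 ≈ -2.0895e-6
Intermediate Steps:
E = 127
q(P, o) = 1/18 (q(P, o) = o/((18*o)) = o*(1/(18*o)) = 1/18)
q(15, E)/(-26588) = (1/18)/(-26588) = (1/18)*(-1/26588) = -1/478584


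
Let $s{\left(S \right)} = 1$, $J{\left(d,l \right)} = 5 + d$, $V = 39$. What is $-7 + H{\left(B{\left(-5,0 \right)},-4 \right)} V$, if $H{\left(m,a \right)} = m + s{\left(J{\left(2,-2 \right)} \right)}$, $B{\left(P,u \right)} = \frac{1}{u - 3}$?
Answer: $19$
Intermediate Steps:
$B{\left(P,u \right)} = \frac{1}{-3 + u}$
$H{\left(m,a \right)} = 1 + m$ ($H{\left(m,a \right)} = m + 1 = 1 + m$)
$-7 + H{\left(B{\left(-5,0 \right)},-4 \right)} V = -7 + \left(1 + \frac{1}{-3 + 0}\right) 39 = -7 + \left(1 + \frac{1}{-3}\right) 39 = -7 + \left(1 - \frac{1}{3}\right) 39 = -7 + \frac{2}{3} \cdot 39 = -7 + 26 = 19$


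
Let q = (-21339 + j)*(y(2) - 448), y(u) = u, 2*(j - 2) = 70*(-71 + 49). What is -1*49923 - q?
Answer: -9909645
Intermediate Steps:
j = -768 (j = 2 + (70*(-71 + 49))/2 = 2 + (70*(-22))/2 = 2 + (½)*(-1540) = 2 - 770 = -768)
q = 9859722 (q = (-21339 - 768)*(2 - 448) = -22107*(-446) = 9859722)
-1*49923 - q = -1*49923 - 1*9859722 = -49923 - 9859722 = -9909645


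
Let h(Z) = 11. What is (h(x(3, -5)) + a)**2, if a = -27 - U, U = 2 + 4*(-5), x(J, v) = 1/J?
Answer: 4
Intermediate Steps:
U = -18 (U = 2 - 20 = -18)
a = -9 (a = -27 - 1*(-18) = -27 + 18 = -9)
(h(x(3, -5)) + a)**2 = (11 - 9)**2 = 2**2 = 4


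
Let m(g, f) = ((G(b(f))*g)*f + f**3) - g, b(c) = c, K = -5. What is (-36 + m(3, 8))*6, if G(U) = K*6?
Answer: -1482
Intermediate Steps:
G(U) = -30 (G(U) = -5*6 = -30)
m(g, f) = f**3 - g - 30*f*g (m(g, f) = ((-30*g)*f + f**3) - g = (-30*f*g + f**3) - g = (f**3 - 30*f*g) - g = f**3 - g - 30*f*g)
(-36 + m(3, 8))*6 = (-36 + (8**3 - 1*3 - 30*8*3))*6 = (-36 + (512 - 3 - 720))*6 = (-36 - 211)*6 = -247*6 = -1482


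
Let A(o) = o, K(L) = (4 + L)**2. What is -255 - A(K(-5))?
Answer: -256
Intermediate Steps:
-255 - A(K(-5)) = -255 - (4 - 5)**2 = -255 - 1*(-1)**2 = -255 - 1*1 = -255 - 1 = -256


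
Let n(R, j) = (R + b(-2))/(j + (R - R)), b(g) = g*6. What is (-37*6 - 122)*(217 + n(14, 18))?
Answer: -672176/9 ≈ -74686.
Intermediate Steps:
b(g) = 6*g
n(R, j) = (-12 + R)/j (n(R, j) = (R + 6*(-2))/(j + (R - R)) = (R - 12)/(j + 0) = (-12 + R)/j)
(-37*6 - 122)*(217 + n(14, 18)) = (-37*6 - 122)*(217 + (-12 + 14)/18) = (-222 - 122)*(217 + (1/18)*2) = -344*(217 + 1/9) = -344*1954/9 = -672176/9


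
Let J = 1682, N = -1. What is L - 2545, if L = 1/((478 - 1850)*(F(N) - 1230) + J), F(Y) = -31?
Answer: -4407364829/1731774 ≈ -2545.0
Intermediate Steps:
L = 1/1731774 (L = 1/((478 - 1850)*(-31 - 1230) + 1682) = 1/(-1372*(-1261) + 1682) = 1/(1730092 + 1682) = 1/1731774 ≈ 5.7744e-7)
L - 2545 = 1/1731774 - 2545 = -4407364829/1731774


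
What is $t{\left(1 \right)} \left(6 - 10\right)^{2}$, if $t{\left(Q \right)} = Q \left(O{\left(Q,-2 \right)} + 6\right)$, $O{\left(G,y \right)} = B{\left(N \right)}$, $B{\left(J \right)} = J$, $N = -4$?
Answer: $32$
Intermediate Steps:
$O{\left(G,y \right)} = -4$
$t{\left(Q \right)} = 2 Q$ ($t{\left(Q \right)} = Q \left(-4 + 6\right) = Q 2 = 2 Q$)
$t{\left(1 \right)} \left(6 - 10\right)^{2} = 2 \cdot 1 \left(6 - 10\right)^{2} = 2 \left(-4\right)^{2} = 2 \cdot 16 = 32$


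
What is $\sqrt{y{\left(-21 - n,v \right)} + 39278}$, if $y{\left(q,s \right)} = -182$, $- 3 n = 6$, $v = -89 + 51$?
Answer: $6 \sqrt{1086} \approx 197.73$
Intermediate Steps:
$v = -38$
$n = -2$ ($n = \left(- \frac{1}{3}\right) 6 = -2$)
$\sqrt{y{\left(-21 - n,v \right)} + 39278} = \sqrt{-182 + 39278} = \sqrt{39096} = 6 \sqrt{1086}$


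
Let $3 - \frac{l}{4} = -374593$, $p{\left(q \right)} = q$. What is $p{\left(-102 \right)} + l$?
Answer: $1498282$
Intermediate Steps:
$l = 1498384$ ($l = 12 - -1498372 = 12 + 1498372 = 1498384$)
$p{\left(-102 \right)} + l = -102 + 1498384 = 1498282$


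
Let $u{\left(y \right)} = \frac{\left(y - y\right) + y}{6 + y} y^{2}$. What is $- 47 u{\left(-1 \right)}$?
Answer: $\frac{47}{5} \approx 9.4$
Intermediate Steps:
$u{\left(y \right)} = \frac{y^{3}}{6 + y}$ ($u{\left(y \right)} = \frac{0 + y}{6 + y} y^{2} = \frac{y}{6 + y} y^{2} = \frac{y^{3}}{6 + y}$)
$- 47 u{\left(-1 \right)} = - 47 \frac{\left(-1\right)^{3}}{6 - 1} = - 47 \left(- \frac{1}{5}\right) = - 47 \left(\left(-1\right) \frac{1}{5}\right) = \left(-47\right) \left(- \frac{1}{5}\right) = \frac{47}{5}$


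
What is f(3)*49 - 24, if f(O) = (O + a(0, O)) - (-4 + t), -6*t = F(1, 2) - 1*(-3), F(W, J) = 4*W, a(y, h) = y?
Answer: 2257/6 ≈ 376.17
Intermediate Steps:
t = -7/6 (t = -(4*1 - 1*(-3))/6 = -(4 + 3)/6 = -⅙*7 = -7/6 ≈ -1.1667)
f(O) = 31/6 + O (f(O) = (O + 0) - (-4 - 7/6) = O - 1*(-31/6) = O + 31/6 = 31/6 + O)
f(3)*49 - 24 = (31/6 + 3)*49 - 24 = (49/6)*49 - 24 = 2401/6 - 24 = 2257/6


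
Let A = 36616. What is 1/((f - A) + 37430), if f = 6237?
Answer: 1/7051 ≈ 0.00014182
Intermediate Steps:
1/((f - A) + 37430) = 1/((6237 - 1*36616) + 37430) = 1/((6237 - 36616) + 37430) = 1/(-30379 + 37430) = 1/7051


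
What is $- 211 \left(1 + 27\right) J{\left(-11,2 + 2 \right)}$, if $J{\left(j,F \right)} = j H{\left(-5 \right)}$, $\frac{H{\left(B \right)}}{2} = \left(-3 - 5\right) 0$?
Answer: $0$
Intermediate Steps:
$H{\left(B \right)} = 0$ ($H{\left(B \right)} = 2 \left(-3 - 5\right) 0 = 2 \left(\left(-8\right) 0\right) = 2 \cdot 0 = 0$)
$J{\left(j,F \right)} = 0$ ($J{\left(j,F \right)} = j 0 = 0$)
$- 211 \left(1 + 27\right) J{\left(-11,2 + 2 \right)} = - 211 \left(1 + 27\right) 0 = \left(-211\right) 28 \cdot 0 = \left(-5908\right) 0 = 0$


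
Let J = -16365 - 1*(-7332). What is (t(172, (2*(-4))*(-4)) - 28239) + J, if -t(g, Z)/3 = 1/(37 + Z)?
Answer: -857257/23 ≈ -37272.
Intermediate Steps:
J = -9033 (J = -16365 + 7332 = -9033)
t(g, Z) = -3/(37 + Z)
(t(172, (2*(-4))*(-4)) - 28239) + J = (-3/(37 + (2*(-4))*(-4)) - 28239) - 9033 = (-3/(37 - 8*(-4)) - 28239) - 9033 = (-3/(37 + 32) - 28239) - 9033 = (-3/69 - 28239) - 9033 = (-3*1/69 - 28239) - 9033 = (-1/23 - 28239) - 9033 = -649498/23 - 9033 = -857257/23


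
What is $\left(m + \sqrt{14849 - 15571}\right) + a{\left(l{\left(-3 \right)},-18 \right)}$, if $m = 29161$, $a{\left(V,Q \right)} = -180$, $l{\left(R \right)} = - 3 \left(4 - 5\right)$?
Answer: $28981 + 19 i \sqrt{2} \approx 28981.0 + 26.87 i$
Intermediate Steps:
$l{\left(R \right)} = 3$ ($l{\left(R \right)} = \left(-3\right) \left(-1\right) = 3$)
$\left(m + \sqrt{14849 - 15571}\right) + a{\left(l{\left(-3 \right)},-18 \right)} = \left(29161 + \sqrt{14849 - 15571}\right) - 180 = \left(29161 + \sqrt{-722}\right) - 180 = \left(29161 + 19 i \sqrt{2}\right) - 180 = 28981 + 19 i \sqrt{2}$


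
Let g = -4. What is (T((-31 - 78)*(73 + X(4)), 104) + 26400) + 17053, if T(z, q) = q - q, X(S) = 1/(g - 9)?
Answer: 43453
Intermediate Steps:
X(S) = -1/13 (X(S) = 1/(-4 - 9) = 1/(-13) = -1/13)
T(z, q) = 0
(T((-31 - 78)*(73 + X(4)), 104) + 26400) + 17053 = (0 + 26400) + 17053 = 26400 + 17053 = 43453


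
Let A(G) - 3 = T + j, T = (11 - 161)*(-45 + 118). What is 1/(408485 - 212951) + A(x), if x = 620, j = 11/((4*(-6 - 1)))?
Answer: -29968225195/2737476 ≈ -10947.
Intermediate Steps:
T = -10950 (T = -150*73 = -10950)
j = -11/28 (j = 11/((4*(-7))) = 11/(-28) = 11*(-1/28) = -11/28 ≈ -0.39286)
A(G) = -306527/28 (A(G) = 3 + (-10950 - 11/28) = 3 - 306611/28 = -306527/28)
1/(408485 - 212951) + A(x) = 1/(408485 - 212951) - 306527/28 = 1/195534 - 306527/28 = -29968225195/2737476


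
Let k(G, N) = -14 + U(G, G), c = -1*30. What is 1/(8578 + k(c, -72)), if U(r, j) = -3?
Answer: 1/8561 ≈ 0.00011681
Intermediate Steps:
c = -30
k(G, N) = -17 (k(G, N) = -14 - 3 = -17)
1/(8578 + k(c, -72)) = 1/(8578 - 17) = 1/8561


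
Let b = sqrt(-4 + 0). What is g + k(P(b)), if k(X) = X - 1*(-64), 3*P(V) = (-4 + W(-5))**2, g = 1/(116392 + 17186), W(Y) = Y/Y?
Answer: 8949727/133578 ≈ 67.000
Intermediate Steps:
W(Y) = 1
g = 1/133578 ≈ 7.4863e-6
b = 2*I (b = sqrt(-4) = 2*I ≈ 2.0*I)
P(V) = 3 (P(V) = (-4 + 1)**2/3 = (1/3)*(-3)**2 = (1/3)*9 = 3)
k(X) = 64 + X (k(X) = X + 64 = 64 + X)
g + k(P(b)) = 1/133578 + (64 + 3) = 1/133578 + 67 = 8949727/133578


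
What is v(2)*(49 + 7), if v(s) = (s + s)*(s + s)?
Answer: 896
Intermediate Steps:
v(s) = 4*s² (v(s) = (2*s)*(2*s) = 4*s²)
v(2)*(49 + 7) = (4*2²)*(49 + 7) = (4*4)*56 = 16*56 = 896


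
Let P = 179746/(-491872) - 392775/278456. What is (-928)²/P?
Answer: -7371988531232768/15202898561 ≈ -4.8491e+5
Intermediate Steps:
P = -15202898561/8560294352 (P = 179746*(-1/491872) - 392775*1/278456 = -89873/245936 - 392775/278456 = -15202898561/8560294352 ≈ -1.7760)
(-928)²/P = (-928)²/(-15202898561/8560294352) = 861184*(-8560294352/15202898561) = -7371988531232768/15202898561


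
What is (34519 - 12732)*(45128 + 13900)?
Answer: 1286043036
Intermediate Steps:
(34519 - 12732)*(45128 + 13900) = 21787*59028 = 1286043036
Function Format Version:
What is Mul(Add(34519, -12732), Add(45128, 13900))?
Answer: 1286043036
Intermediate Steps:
Mul(Add(34519, -12732), Add(45128, 13900)) = Mul(21787, 59028) = 1286043036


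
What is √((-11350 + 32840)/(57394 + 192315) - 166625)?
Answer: I*√10389827306225215/249709 ≈ 408.2*I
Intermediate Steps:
√((-11350 + 32840)/(57394 + 192315) - 166625) = √(21490/249709 - 166625) = √(-41607740635/249709) = I*√10389827306225215/249709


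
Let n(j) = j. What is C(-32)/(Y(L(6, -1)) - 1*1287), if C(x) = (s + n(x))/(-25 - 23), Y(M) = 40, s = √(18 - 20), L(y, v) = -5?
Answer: -2/3741 + I*√2/59856 ≈ -0.00053462 + 2.3627e-5*I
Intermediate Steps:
s = I*√2 (s = √(-2) = I*√2 ≈ 1.4142*I)
C(x) = -x/48 - I*√2/48 (C(x) = (I*√2 + x)/(-25 - 23) = (x + I*√2)/(-48) = (x + I*√2)*(-1/48) = -x/48 - I*√2/48)
C(-32)/(Y(L(6, -1)) - 1*1287) = (-1/48*(-32) - I*√2/48)/(40 - 1*1287) = (⅔ - I*√2/48)/(40 - 1287) = (⅔ - I*√2/48)/(-1247) = (⅔ - I*√2/48)*(-1/1247) = -2/3741 + I*√2/59856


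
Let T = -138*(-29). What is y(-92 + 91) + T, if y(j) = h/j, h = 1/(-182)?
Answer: 728365/182 ≈ 4002.0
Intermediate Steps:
h = -1/182 ≈ -0.0054945
T = 4002
y(j) = -1/(182*j)
y(-92 + 91) + T = -1/(182*(-92 + 91)) + 4002 = -1/182/(-1) + 4002 = -1/182*(-1) + 4002 = 1/182 + 4002 = 728365/182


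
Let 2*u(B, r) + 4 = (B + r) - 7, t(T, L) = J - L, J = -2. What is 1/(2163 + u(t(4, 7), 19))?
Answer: 2/4325 ≈ 0.00046243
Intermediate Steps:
t(T, L) = -2 - L
u(B, r) = -11/2 + B/2 + r/2 (u(B, r) = -2 + ((B + r) - 7)/2 = -2 + (-7 + B + r)/2 = -2 + (-7/2 + B/2 + r/2) = -11/2 + B/2 + r/2)
1/(2163 + u(t(4, 7), 19)) = 1/(2163 + (-11/2 + (-2 - 1*7)/2 + (1/2)*19)) = 1/(2163 + (-11/2 + (-2 - 7)/2 + 19/2)) = 1/(2163 + (-11/2 + (1/2)*(-9) + 19/2)) = 1/(2163 + (-11/2 - 9/2 + 19/2)) = 1/(2163 - 1/2) = 1/(4325/2) = 2/4325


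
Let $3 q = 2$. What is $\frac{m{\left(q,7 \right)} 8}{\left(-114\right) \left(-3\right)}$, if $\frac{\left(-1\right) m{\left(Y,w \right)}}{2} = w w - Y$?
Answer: $- \frac{1160}{513} \approx -2.2612$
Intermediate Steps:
$q = \frac{2}{3}$ ($q = \frac{1}{3} \cdot 2 = \frac{2}{3} \approx 0.66667$)
$m{\left(Y,w \right)} = - 2 w^{2} + 2 Y$ ($m{\left(Y,w \right)} = - 2 \left(w w - Y\right) = - 2 \left(w^{2} - Y\right) = - 2 w^{2} + 2 Y$)
$\frac{m{\left(q,7 \right)} 8}{\left(-114\right) \left(-3\right)} = \frac{\left(- 2 \cdot 7^{2} + 2 \cdot \frac{2}{3}\right) 8}{\left(-114\right) \left(-3\right)} = \frac{\left(\left(-2\right) 49 + \frac{4}{3}\right) 8}{342} = \left(-98 + \frac{4}{3}\right) 8 \cdot \frac{1}{342} = \left(- \frac{290}{3}\right) 8 \cdot \frac{1}{342} = \left(- \frac{2320}{3}\right) \frac{1}{342} = - \frac{1160}{513}$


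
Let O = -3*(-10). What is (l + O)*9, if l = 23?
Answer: 477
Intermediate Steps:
O = 30
(l + O)*9 = (23 + 30)*9 = 53*9 = 477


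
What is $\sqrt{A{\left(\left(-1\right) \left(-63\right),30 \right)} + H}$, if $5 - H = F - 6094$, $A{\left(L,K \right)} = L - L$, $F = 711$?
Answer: $2 \sqrt{1347} \approx 73.403$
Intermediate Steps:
$A{\left(L,K \right)} = 0$
$H = 5388$ ($H = 5 - \left(711 - 6094\right) = 5 - -5383 = 5 + 5383 = 5388$)
$\sqrt{A{\left(\left(-1\right) \left(-63\right),30 \right)} + H} = \sqrt{0 + 5388} = \sqrt{5388} = 2 \sqrt{1347}$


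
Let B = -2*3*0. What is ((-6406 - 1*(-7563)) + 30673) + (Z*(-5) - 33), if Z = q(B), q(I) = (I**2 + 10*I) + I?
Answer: 31797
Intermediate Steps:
B = 0 (B = -6*0 = 0)
q(I) = I**2 + 11*I
Z = 0 (Z = 0*(11 + 0) = 0*11 = 0)
((-6406 - 1*(-7563)) + 30673) + (Z*(-5) - 33) = ((-6406 - 1*(-7563)) + 30673) + (0*(-5) - 33) = ((-6406 + 7563) + 30673) + (0 - 33) = (1157 + 30673) - 33 = 31830 - 33 = 31797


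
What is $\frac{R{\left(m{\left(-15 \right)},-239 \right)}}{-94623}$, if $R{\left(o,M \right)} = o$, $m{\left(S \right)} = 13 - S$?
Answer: $- \frac{28}{94623} \approx -0.00029591$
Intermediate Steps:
$\frac{R{\left(m{\left(-15 \right)},-239 \right)}}{-94623} = \frac{13 - -15}{-94623} = \left(13 + 15\right) \left(- \frac{1}{94623}\right) = 28 \left(- \frac{1}{94623}\right) = - \frac{28}{94623}$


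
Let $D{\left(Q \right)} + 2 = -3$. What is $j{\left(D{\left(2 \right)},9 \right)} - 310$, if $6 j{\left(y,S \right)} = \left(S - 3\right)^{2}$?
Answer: $-304$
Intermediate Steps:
$D{\left(Q \right)} = -5$ ($D{\left(Q \right)} = -2 - 3 = -5$)
$j{\left(y,S \right)} = \frac{\left(-3 + S\right)^{2}}{6}$ ($j{\left(y,S \right)} = \frac{\left(S - 3\right)^{2}}{6} = \frac{\left(-3 + S\right)^{2}}{6}$)
$j{\left(D{\left(2 \right)},9 \right)} - 310 = \frac{\left(-3 + 9\right)^{2}}{6} - 310 = \frac{6^{2}}{6} - 310 = \frac{1}{6} \cdot 36 - 310 = 6 - 310 = -304$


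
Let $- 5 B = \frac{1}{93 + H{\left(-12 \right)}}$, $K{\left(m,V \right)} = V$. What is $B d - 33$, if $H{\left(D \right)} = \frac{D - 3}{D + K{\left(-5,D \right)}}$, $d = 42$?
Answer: $- \frac{17703}{535} \approx -33.09$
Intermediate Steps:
$H{\left(D \right)} = \frac{-3 + D}{2 D}$ ($H{\left(D \right)} = \frac{D - 3}{D + D} = \frac{-3 + D}{2 D}$)
$B = - \frac{8}{3745}$ ($B = - \frac{1}{5 \left(93 + \frac{-3 - 12}{2 \left(-12\right)}\right)} = - \frac{1}{5 \left(93 + \frac{1}{2} \left(- \frac{1}{12}\right) \left(-15\right)\right)} = - \frac{1}{5 \left(93 + \frac{5}{8}\right)} = - \frac{1}{5 \cdot \frac{749}{8}} = \left(- \frac{1}{5}\right) \frac{8}{749} = - \frac{8}{3745} \approx -0.0021362$)
$B d - 33 = \left(- \frac{8}{3745}\right) 42 - 33 = - \frac{48}{535} - 33 = - \frac{17703}{535}$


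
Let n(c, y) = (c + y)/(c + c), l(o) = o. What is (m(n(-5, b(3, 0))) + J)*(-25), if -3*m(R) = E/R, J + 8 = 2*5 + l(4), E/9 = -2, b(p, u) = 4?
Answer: -1650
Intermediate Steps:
E = -18 (E = 9*(-2) = -18)
n(c, y) = (c + y)/(2*c) (n(c, y) = (c + y)/((2*c)) = (c + y)*(1/(2*c)) = (c + y)/(2*c))
J = 6 (J = -8 + (2*5 + 4) = -8 + (10 + 4) = -8 + 14 = 6)
m(R) = 6/R (m(R) = -(-6)/R = 6/R)
(m(n(-5, b(3, 0))) + J)*(-25) = (6/(((1/2)*(-5 + 4)/(-5))) + 6)*(-25) = (6/(((1/2)*(-1/5)*(-1))) + 6)*(-25) = (6/(1/10) + 6)*(-25) = (6*10 + 6)*(-25) = (60 + 6)*(-25) = 66*(-25) = -1650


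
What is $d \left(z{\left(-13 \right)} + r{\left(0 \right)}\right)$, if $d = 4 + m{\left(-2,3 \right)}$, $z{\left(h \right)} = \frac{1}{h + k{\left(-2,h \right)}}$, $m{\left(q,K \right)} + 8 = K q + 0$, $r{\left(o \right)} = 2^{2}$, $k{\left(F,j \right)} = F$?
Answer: $- \frac{118}{3} \approx -39.333$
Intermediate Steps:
$r{\left(o \right)} = 4$
$m{\left(q,K \right)} = -8 + K q$ ($m{\left(q,K \right)} = -8 + \left(K q + 0\right) = -8 + K q$)
$z{\left(h \right)} = \frac{1}{-2 + h}$ ($z{\left(h \right)} = \frac{1}{h - 2} = \frac{1}{-2 + h}$)
$d = -10$ ($d = 4 + \left(-8 + 3 \left(-2\right)\right) = 4 - 14 = -10$)
$d \left(z{\left(-13 \right)} + r{\left(0 \right)}\right) = - 10 \left(\frac{1}{-2 - 13} + 4\right) = - 10 \left(\frac{1}{-15} + 4\right) = - 10 \left(- \frac{1}{15} + 4\right) = \left(-10\right) \frac{59}{15} = - \frac{118}{3}$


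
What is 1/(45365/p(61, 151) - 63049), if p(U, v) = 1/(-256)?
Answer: -1/11676489 ≈ -8.5642e-8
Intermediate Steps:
p(U, v) = -1/256
1/(45365/p(61, 151) - 63049) = 1/(45365/(-1/256) - 63049) = 1/(45365*(-256) - 63049) = 1/(-11613440 - 63049) = 1/(-11676489) = -1/11676489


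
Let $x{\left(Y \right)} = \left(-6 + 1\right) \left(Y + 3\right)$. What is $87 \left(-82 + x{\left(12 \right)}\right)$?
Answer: $-13659$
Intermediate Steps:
$x{\left(Y \right)} = -15 - 5 Y$ ($x{\left(Y \right)} = - 5 \left(3 + Y\right) = -15 - 5 Y$)
$87 \left(-82 + x{\left(12 \right)}\right) = 87 \left(-82 - 75\right) = 87 \left(-157\right) = -13659$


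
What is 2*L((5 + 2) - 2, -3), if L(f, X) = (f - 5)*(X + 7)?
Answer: 0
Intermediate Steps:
L(f, X) = (-5 + f)*(7 + X)
2*L((5 + 2) - 2, -3) = 2*(-35 - 5*(-3) + 7*((5 + 2) - 2) - 3*((5 + 2) - 2)) = 2*(-35 + 15 + 7*(7 - 2) - 3*(7 - 2)) = 2*(-35 + 15 + 7*5 - 3*5) = 2*(-35 + 15 + 35 - 15) = 2*0 = 0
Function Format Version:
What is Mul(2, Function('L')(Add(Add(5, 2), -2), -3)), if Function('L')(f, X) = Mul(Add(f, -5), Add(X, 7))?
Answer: 0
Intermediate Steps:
Function('L')(f, X) = Mul(Add(-5, f), Add(7, X))
Mul(2, Function('L')(Add(Add(5, 2), -2), -3)) = Mul(2, Add(-35, Mul(-5, -3), Mul(7, Add(Add(5, 2), -2)), Mul(-3, Add(Add(5, 2), -2)))) = Mul(2, Add(-35, 15, Mul(7, Add(7, -2)), Mul(-3, Add(7, -2)))) = Mul(2, Add(-35, 15, Mul(7, 5), Mul(-3, 5))) = Mul(2, Add(-35, 15, 35, -15)) = Mul(2, 0) = 0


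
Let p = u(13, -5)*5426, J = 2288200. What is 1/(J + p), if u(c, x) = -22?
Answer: 1/2168828 ≈ 4.6108e-7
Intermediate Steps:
p = -119372 (p = -22*5426 = -119372)
1/(J + p) = 1/(2288200 - 119372) = 1/2168828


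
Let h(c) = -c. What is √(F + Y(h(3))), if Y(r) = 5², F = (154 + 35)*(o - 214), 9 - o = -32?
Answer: 4*I*√2042 ≈ 180.75*I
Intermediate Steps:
o = 41 (o = 9 - 1*(-32) = 9 + 32 = 41)
F = -32697 (F = (154 + 35)*(41 - 214) = 189*(-173) = -32697)
Y(r) = 25
√(F + Y(h(3))) = √(-32697 + 25) = √(-32672) = 4*I*√2042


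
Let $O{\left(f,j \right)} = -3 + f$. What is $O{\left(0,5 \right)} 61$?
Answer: $-183$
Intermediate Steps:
$O{\left(0,5 \right)} 61 = \left(-3 + 0\right) 61 = \left(-3\right) 61 = -183$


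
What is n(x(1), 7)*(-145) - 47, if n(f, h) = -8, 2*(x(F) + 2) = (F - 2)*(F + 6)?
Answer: 1113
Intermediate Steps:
x(F) = -2 + (-2 + F)*(6 + F)/2 (x(F) = -2 + ((F - 2)*(F + 6))/2 = -2 + ((-2 + F)*(6 + F))/2 = -2 + (-2 + F)*(6 + F)/2)
n(x(1), 7)*(-145) - 47 = -8*(-145) - 47 = 1160 - 47 = 1113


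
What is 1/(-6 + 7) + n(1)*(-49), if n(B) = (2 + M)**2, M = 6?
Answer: -3135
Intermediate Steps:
n(B) = 64 (n(B) = (2 + 6)**2 = 8**2 = 64)
1/(-6 + 7) + n(1)*(-49) = 1/(-6 + 7) + 64*(-49) = 1/1 - 3136 = 1 - 3136 = -3135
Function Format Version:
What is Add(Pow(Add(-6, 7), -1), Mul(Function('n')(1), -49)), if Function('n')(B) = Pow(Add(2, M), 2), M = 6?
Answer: -3135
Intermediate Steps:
Function('n')(B) = 64 (Function('n')(B) = Pow(Add(2, 6), 2) = Pow(8, 2) = 64)
Add(Pow(Add(-6, 7), -1), Mul(Function('n')(1), -49)) = Add(Pow(Add(-6, 7), -1), Mul(64, -49)) = Add(Pow(1, -1), -3136) = Add(1, -3136) = -3135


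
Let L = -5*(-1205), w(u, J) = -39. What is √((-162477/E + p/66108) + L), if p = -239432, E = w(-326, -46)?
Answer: √470262627557814/214851 ≈ 100.93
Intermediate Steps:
E = -39
L = 6025
√((-162477/E + p/66108) + L) = √((-162477/(-39) - 239432/66108) + 6025) = √((-162477*(-1/39) - 239432*1/66108) + 6025) = √((54159/13 - 59858/16527) + 6025) = √(894307639/214851 + 6025) = √(2188784914/214851) = √470262627557814/214851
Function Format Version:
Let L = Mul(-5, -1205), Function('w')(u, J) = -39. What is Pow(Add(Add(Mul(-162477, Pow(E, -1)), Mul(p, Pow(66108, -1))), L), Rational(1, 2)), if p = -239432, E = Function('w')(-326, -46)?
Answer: Mul(Rational(1, 214851), Pow(470262627557814, Rational(1, 2))) ≈ 100.93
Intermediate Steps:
E = -39
L = 6025
Pow(Add(Add(Mul(-162477, Pow(E, -1)), Mul(p, Pow(66108, -1))), L), Rational(1, 2)) = Pow(Add(Add(Mul(-162477, Pow(-39, -1)), Mul(-239432, Pow(66108, -1))), 6025), Rational(1, 2)) = Pow(Add(Add(Mul(-162477, Rational(-1, 39)), Mul(-239432, Rational(1, 66108))), 6025), Rational(1, 2)) = Pow(Add(Add(Rational(54159, 13), Rational(-59858, 16527)), 6025), Rational(1, 2)) = Pow(Add(Rational(894307639, 214851), 6025), Rational(1, 2)) = Pow(Rational(2188784914, 214851), Rational(1, 2)) = Mul(Rational(1, 214851), Pow(470262627557814, Rational(1, 2)))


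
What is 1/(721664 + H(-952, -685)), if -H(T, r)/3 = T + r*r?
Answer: -1/683155 ≈ -1.4638e-6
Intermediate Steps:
H(T, r) = -3*T - 3*r² (H(T, r) = -3*(T + r*r) = -3*(T + r²) = -3*T - 3*r²)
1/(721664 + H(-952, -685)) = 1/(721664 + (-3*(-952) - 3*(-685)²)) = 1/(721664 + (2856 - 3*469225)) = 1/(721664 + (2856 - 1407675)) = 1/(721664 - 1404819) = 1/(-683155) = -1/683155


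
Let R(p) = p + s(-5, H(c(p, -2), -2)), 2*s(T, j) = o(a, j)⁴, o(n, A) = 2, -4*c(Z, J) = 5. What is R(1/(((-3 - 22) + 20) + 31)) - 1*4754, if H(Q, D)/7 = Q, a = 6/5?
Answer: -123395/26 ≈ -4746.0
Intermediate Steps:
a = 6/5 (a = 6*(⅕) = 6/5 ≈ 1.2000)
c(Z, J) = -5/4 (c(Z, J) = -¼*5 = -5/4)
H(Q, D) = 7*Q
s(T, j) = 8 (s(T, j) = (½)*2⁴ = (½)*16 = 8)
R(p) = 8 + p (R(p) = p + 8 = 8 + p)
R(1/(((-3 - 22) + 20) + 31)) - 1*4754 = (8 + 1/(((-3 - 22) + 20) + 31)) - 1*4754 = (8 + 1/((-25 + 20) + 31)) - 4754 = (8 + 1/(-5 + 31)) - 4754 = (8 + 1/26) - 4754 = 209/26 - 4754 = -123395/26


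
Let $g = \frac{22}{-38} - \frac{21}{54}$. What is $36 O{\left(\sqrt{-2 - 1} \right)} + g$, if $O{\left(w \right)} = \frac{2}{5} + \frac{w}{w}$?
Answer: $\frac{84529}{1710} \approx 49.432$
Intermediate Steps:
$g = - \frac{331}{342}$ ($g = 22 \left(- \frac{1}{38}\right) - \frac{7}{18} = - \frac{11}{19} - \frac{7}{18} = - \frac{331}{342} \approx -0.96784$)
$O{\left(w \right)} = \frac{7}{5}$ ($O{\left(w \right)} = 2 \cdot \frac{1}{5} + 1 = \frac{2}{5} + 1 = \frac{7}{5}$)
$36 O{\left(\sqrt{-2 - 1} \right)} + g = 36 \cdot \frac{7}{5} - \frac{331}{342} = \frac{252}{5} - \frac{331}{342} = \frac{84529}{1710}$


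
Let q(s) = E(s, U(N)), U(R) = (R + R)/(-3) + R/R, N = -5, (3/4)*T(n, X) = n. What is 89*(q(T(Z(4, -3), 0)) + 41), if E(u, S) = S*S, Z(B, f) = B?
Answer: 47882/9 ≈ 5320.2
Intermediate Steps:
T(n, X) = 4*n/3
U(R) = 1 - 2*R/3 (U(R) = (2*R)*(-1/3) + 1 = -2*R/3 + 1 = 1 - 2*R/3)
E(u, S) = S**2
q(s) = 169/9 (q(s) = (1 - 2/3*(-5))**2 = (1 + 10/3)**2 = (13/3)**2 = 169/9)
89*(q(T(Z(4, -3), 0)) + 41) = 89*(169/9 + 41) = 89*(538/9) = 47882/9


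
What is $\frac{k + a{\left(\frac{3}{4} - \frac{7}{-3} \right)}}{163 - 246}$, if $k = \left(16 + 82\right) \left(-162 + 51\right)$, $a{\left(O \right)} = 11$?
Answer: $\frac{10867}{83} \approx 130.93$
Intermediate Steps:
$k = -10878$ ($k = 98 \left(-111\right) = -10878$)
$\frac{k + a{\left(\frac{3}{4} - \frac{7}{-3} \right)}}{163 - 246} = \frac{-10878 + 11}{163 - 246} = - \frac{10867}{-83} = \left(-10867\right) \left(- \frac{1}{83}\right) = \frac{10867}{83}$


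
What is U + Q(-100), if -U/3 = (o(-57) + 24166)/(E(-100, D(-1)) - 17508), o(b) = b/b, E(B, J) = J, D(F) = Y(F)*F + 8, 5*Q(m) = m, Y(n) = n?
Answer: -92493/5833 ≈ -15.857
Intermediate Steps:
Q(m) = m/5
D(F) = 8 + F² (D(F) = F*F + 8 = F² + 8 = 8 + F²)
o(b) = 1
U = 24167/5833 (U = -3*(1 + 24166)/((8 + (-1)²) - 17508) = -72501/((8 + 1) - 17508) = -72501/(9 - 17508) = -72501/(-17499) = -72501*(-1)/17499 = -3*(-24167/17499) = 24167/5833 ≈ 4.1432)
U + Q(-100) = 24167/5833 + (⅕)*(-100) = 24167/5833 - 20 = -92493/5833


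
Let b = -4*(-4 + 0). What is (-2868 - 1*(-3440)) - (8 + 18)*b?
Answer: 156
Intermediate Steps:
b = 16 (b = -4*(-4) = 16)
(-2868 - 1*(-3440)) - (8 + 18)*b = (-2868 - 1*(-3440)) - (8 + 18)*16 = (-2868 + 3440) - 26*16 = 572 - 1*416 = 572 - 416 = 156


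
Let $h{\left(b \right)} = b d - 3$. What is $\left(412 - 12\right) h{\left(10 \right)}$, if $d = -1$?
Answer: $-5200$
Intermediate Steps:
$h{\left(b \right)} = -3 - b$ ($h{\left(b \right)} = b \left(-1\right) - 3 = - b - 3 = -3 - b$)
$\left(412 - 12\right) h{\left(10 \right)} = \left(412 - 12\right) \left(-3 - 10\right) = 400 \left(-3 - 10\right) = 400 \left(-13\right) = -5200$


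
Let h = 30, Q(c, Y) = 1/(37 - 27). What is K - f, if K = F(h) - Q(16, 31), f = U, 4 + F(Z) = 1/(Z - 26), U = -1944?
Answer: 38803/20 ≈ 1940.2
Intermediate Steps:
Q(c, Y) = 1/10
F(Z) = -4 + 1/(-26 + Z) (F(Z) = -4 + 1/(Z - 26) = -4 + 1/(-26 + Z))
f = -1944
K = -77/20 (K = (105 - 4*30)/(-26 + 30) - 1*1/10 = (105 - 120)/4 - 1/10 = (1/4)*(-15) - 1/10 = -15/4 - 1/10 = -77/20 ≈ -3.8500)
K - f = -77/20 - 1*(-1944) = -77/20 + 1944 = 38803/20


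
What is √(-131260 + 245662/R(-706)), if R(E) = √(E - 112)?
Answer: √(-21957304060 - 50237879*I*√818)/409 ≈ 11.848 - 362.49*I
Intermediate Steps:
R(E) = √(-112 + E)
√(-131260 + 245662/R(-706)) = √(-131260 + 245662/(√(-112 - 706))) = √(-131260 + 245662/(√(-818))) = √(-131260 + 245662/((I*√818))) = √(-131260 + 245662*(-I*√818/818)) = √(-131260 - 122831*I*√818/409)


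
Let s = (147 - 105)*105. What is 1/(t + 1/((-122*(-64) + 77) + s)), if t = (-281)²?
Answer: 12295/970825496 ≈ 1.2664e-5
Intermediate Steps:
s = 4410 (s = 42*105 = 4410)
t = 78961
1/(t + 1/((-122*(-64) + 77) + s)) = 1/(78961 + 1/((-122*(-64) + 77) + 4410)) = 1/(78961 + 1/((7808 + 77) + 4410)) = 1/(78961 + 1/(7885 + 4410)) = 1/(78961 + 1/12295) = 1/(970825496/12295) = 12295/970825496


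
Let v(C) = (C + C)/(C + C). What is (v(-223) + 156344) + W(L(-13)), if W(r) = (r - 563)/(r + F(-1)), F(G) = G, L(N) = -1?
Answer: 156627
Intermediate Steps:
v(C) = 1 (v(C) = (2*C)/((2*C)) = (2*C)*(1/(2*C)) = 1)
W(r) = (-563 + r)/(-1 + r) (W(r) = (r - 563)/(r - 1) = (-563 + r)/(-1 + r))
(v(-223) + 156344) + W(L(-13)) = (1 + 156344) + (-563 - 1)/(-1 - 1) = 156345 - 564/(-2) = 156345 - 1/2*(-564) = 156345 + 282 = 156627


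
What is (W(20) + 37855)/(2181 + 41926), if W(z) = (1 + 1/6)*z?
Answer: 113635/132321 ≈ 0.85878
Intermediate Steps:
W(z) = 7*z/6 (W(z) = (1 + ⅙)*z = 7*z/6)
(W(20) + 37855)/(2181 + 41926) = ((7/6)*20 + 37855)/(2181 + 41926) = (70/3 + 37855)/44107 = (113635/3)*(1/44107) = 113635/132321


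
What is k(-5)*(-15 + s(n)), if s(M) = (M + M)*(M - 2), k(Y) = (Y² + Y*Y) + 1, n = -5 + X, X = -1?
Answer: 4131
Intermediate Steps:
n = -6 (n = -5 - 1 = -6)
k(Y) = 1 + 2*Y² (k(Y) = (Y² + Y²) + 1 = 2*Y² + 1 = 1 + 2*Y²)
s(M) = 2*M*(-2 + M) (s(M) = (2*M)*(-2 + M) = 2*M*(-2 + M))
k(-5)*(-15 + s(n)) = (1 + 2*(-5)²)*(-15 + 2*(-6)*(-2 - 6)) = (1 + 2*25)*(-15 + 2*(-6)*(-8)) = (1 + 50)*(-15 + 96) = 51*81 = 4131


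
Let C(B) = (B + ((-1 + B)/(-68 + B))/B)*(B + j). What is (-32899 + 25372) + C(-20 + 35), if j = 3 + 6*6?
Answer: -1780257/265 ≈ -6718.0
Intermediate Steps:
j = 39 (j = 3 + 36 = 39)
C(B) = (39 + B)*(B + (-1 + B)/(B*(-68 + B))) (C(B) = (B + ((-1 + B)/(-68 + B))/B)*(B + 39) = (B + ((-1 + B)/(-68 + B))/B)*(39 + B) = (B + (-1 + B)/(B*(-68 + B)))*(39 + B) = (39 + B)*(B + (-1 + B)/(B*(-68 + B))))
(-32899 + 25372) + C(-20 + 35) = (-32899 + 25372) + (-39 + (-20 + 35)⁴ - 2651*(-20 + 35)² - 29*(-20 + 35)³ + 38*(-20 + 35))/((-20 + 35)*(-68 + (-20 + 35))) = -7527 + (-39 + 15⁴ - 2651*15² - 29*15³ + 38*15)/(15*(-68 + 15)) = -7527 + (1/15)*(-39 + 50625 - 2651*225 - 29*3375 + 570)/(-53) = -7527 + (1/15)*(-1/53)*(-39 + 50625 - 596475 - 97875 + 570) = -7527 + (1/15)*(-1/53)*(-643194) = -7527 + 214398/265 = -1780257/265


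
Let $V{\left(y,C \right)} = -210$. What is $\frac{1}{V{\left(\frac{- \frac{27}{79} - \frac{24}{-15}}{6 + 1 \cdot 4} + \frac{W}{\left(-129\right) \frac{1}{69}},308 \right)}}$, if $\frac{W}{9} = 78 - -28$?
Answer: $- \frac{1}{210} \approx -0.0047619$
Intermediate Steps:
$W = 954$ ($W = 9 \left(78 - -28\right) = 9 \left(78 + 28\right) = 9 \cdot 106 = 954$)
$\frac{1}{V{\left(\frac{- \frac{27}{79} - \frac{24}{-15}}{6 + 1 \cdot 4} + \frac{W}{\left(-129\right) \frac{1}{69}},308 \right)}} = \frac{1}{-210} = - \frac{1}{210}$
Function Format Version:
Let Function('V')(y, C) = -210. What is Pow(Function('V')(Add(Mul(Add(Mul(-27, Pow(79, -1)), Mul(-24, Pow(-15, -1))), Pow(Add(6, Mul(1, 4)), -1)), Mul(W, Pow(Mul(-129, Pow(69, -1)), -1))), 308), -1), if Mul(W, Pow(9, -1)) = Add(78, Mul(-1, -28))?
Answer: Rational(-1, 210) ≈ -0.0047619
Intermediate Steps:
W = 954 (W = Mul(9, Add(78, Mul(-1, -28))) = Mul(9, Add(78, 28)) = Mul(9, 106) = 954)
Pow(Function('V')(Add(Mul(Add(Mul(-27, Pow(79, -1)), Mul(-24, Pow(-15, -1))), Pow(Add(6, Mul(1, 4)), -1)), Mul(W, Pow(Mul(-129, Pow(69, -1)), -1))), 308), -1) = Pow(-210, -1) = Rational(-1, 210)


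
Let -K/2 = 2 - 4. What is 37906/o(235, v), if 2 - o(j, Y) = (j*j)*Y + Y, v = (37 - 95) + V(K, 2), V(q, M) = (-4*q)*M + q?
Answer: 18953/2374719 ≈ 0.0079812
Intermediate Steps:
K = 4 (K = -2*(2 - 4) = -2*(-2) = 4)
V(q, M) = q - 4*M*q (V(q, M) = -4*M*q + q = q - 4*M*q)
v = -86 (v = (37 - 95) + 4*(1 - 4*2) = -58 + 4*(1 - 8) = -58 + 4*(-7) = -58 - 28 = -86)
o(j, Y) = 2 - Y - Y*j² (o(j, Y) = 2 - ((j*j)*Y + Y) = 2 - (j²*Y + Y) = 2 - (Y*j² + Y) = 2 - (Y + Y*j²) = 2 + (-Y - Y*j²) = 2 - Y - Y*j²)
37906/o(235, v) = 37906/(2 - 1*(-86) - 1*(-86)*235²) = 37906/(2 + 86 - 1*(-86)*55225) = 37906/(2 + 86 + 4749350) = 37906/4749438 = 37906*(1/4749438) = 18953/2374719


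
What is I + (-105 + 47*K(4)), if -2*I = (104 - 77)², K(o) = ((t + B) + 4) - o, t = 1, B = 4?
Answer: -469/2 ≈ -234.50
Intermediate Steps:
K(o) = 9 - o (K(o) = ((1 + 4) + 4) - o = (5 + 4) - o = 9 - o)
I = -729/2 (I = -(104 - 77)²/2 = -½*27² = -½*729 = -729/2 ≈ -364.50)
I + (-105 + 47*K(4)) = -729/2 + (-105 + 47*(9 - 1*4)) = -729/2 + (-105 + 47*(9 - 4)) = -729/2 + (-105 + 47*5) = -729/2 + (-105 + 235) = -729/2 + 130 = -469/2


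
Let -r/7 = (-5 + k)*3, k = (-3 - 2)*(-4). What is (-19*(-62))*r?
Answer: -371070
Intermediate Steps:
k = 20 (k = -5*(-4) = 20)
r = -315 (r = -7*(-5 + 20)*3 = -105*3 = -7*45 = -315)
(-19*(-62))*r = -19*(-62)*(-315) = 1178*(-315) = -371070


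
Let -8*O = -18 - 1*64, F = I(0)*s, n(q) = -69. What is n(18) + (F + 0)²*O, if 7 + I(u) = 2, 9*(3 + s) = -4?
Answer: 962669/324 ≈ 2971.2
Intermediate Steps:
s = -31/9 (s = -3 + (⅑)*(-4) = -3 - 4/9 = -31/9 ≈ -3.4444)
I(u) = -5 (I(u) = -7 + 2 = -5)
F = 155/9 (F = -5*(-31/9) = 155/9 ≈ 17.222)
O = 41/4 (O = -(-18 - 1*64)/8 = -(-18 - 64)/8 = -⅛*(-82) = 41/4 ≈ 10.250)
n(18) + (F + 0)²*O = -69 + (155/9 + 0)²*(41/4) = -69 + (155/9)²*(41/4) = -69 + (24025/81)*(41/4) = -69 + 985025/324 = 962669/324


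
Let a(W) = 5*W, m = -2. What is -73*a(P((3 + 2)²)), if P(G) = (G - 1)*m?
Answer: 17520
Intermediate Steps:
P(G) = 2 - 2*G (P(G) = (G - 1)*(-2) = (-1 + G)*(-2) = 2 - 2*G)
-73*a(P((3 + 2)²)) = -365*(2 - 2*(3 + 2)²) = -365*(2 - 2*5²) = -365*(2 - 2*25) = -365*(2 - 50) = -365*(-48) = -73*(-240) = 17520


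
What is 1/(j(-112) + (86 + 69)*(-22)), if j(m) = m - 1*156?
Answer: -1/3678 ≈ -0.00027189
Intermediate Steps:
j(m) = -156 + m (j(m) = m - 156 = -156 + m)
1/(j(-112) + (86 + 69)*(-22)) = 1/((-156 - 112) + (86 + 69)*(-22)) = 1/(-268 + 155*(-22)) = 1/(-268 - 3410) = 1/(-3678) = -1/3678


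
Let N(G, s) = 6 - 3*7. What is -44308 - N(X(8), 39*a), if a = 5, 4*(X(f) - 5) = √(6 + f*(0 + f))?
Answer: -44293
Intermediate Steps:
X(f) = 5 + √(6 + f²)/4 (X(f) = 5 + √(6 + f*(0 + f))/4 = 5 + √(6 + f*f)/4 = 5 + √(6 + f²)/4)
N(G, s) = -15 (N(G, s) = 6 - 21 = -15)
-44308 - N(X(8), 39*a) = -44308 - 1*(-15) = -44308 + 15 = -44293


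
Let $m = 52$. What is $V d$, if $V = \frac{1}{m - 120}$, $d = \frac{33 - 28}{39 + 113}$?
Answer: $- \frac{5}{10336} \approx -0.00048375$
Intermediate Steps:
$d = \frac{5}{152} \approx 0.032895$
$V = - \frac{1}{68}$ ($V = \frac{1}{52 - 120} = \frac{1}{-68} = - \frac{1}{68} \approx -0.014706$)
$V d = \left(- \frac{1}{68}\right) \frac{5}{152} = - \frac{5}{10336}$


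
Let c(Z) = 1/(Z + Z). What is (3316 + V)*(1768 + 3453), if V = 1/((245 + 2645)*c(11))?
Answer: 25017105451/1445 ≈ 1.7313e+7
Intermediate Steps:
c(Z) = 1/(2*Z)
V = 11/1445 (V = 1/((245 + 2645)*(((½)/11))) = 1/(2890*(((½)*(1/11)))) = 1/(2890*(1/22)) = (1/2890)*22 = 11/1445 ≈ 0.0076125)
(3316 + V)*(1768 + 3453) = (3316 + 11/1445)*(1768 + 3453) = (4791631/1445)*5221 = 25017105451/1445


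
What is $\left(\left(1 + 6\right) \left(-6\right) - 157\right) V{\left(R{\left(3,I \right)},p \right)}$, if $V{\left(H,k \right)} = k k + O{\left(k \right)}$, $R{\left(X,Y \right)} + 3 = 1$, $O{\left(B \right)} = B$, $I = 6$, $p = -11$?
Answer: $-21890$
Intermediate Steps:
$R{\left(X,Y \right)} = -2$ ($R{\left(X,Y \right)} = -3 + 1 = -2$)
$V{\left(H,k \right)} = k + k^{2}$ ($V{\left(H,k \right)} = k k + k = k^{2} + k = k + k^{2}$)
$\left(\left(1 + 6\right) \left(-6\right) - 157\right) V{\left(R{\left(3,I \right)},p \right)} = \left(\left(1 + 6\right) \left(-6\right) - 157\right) \left(- 11 \left(1 - 11\right)\right) = \left(7 \left(-6\right) - 157\right) \left(\left(-11\right) \left(-10\right)\right) = \left(-42 - 157\right) 110 = \left(-199\right) 110 = -21890$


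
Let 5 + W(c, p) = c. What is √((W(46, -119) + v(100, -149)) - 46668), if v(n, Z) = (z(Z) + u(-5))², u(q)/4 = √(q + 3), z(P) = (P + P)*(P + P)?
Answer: √(7886103757 + 710432*I*√2) ≈ 88804.0 + 5.7*I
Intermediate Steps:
z(P) = 4*P² (z(P) = (2*P)*(2*P) = 4*P²)
u(q) = 4*√(3 + q) (u(q) = 4*√(q + 3) = 4*√(3 + q))
W(c, p) = -5 + c
v(n, Z) = (4*Z² + 4*I*√2)² (v(n, Z) = (4*Z² + 4*√(3 - 5))² = (4*Z² + 4*√(-2))² = (4*Z² + 4*(I*√2))² = (4*Z² + 4*I*√2)²)
√((W(46, -119) + v(100, -149)) - 46668) = √(((-5 + 46) + 16*((-149)² + I*√2)²) - 46668) = √((41 + 16*(22201 + I*√2)²) - 46668) = √(-46627 + 16*(22201 + I*√2)²)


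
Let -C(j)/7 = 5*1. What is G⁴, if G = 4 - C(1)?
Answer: 2313441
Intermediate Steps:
C(j) = -35
G = 39 (G = 4 - 1*(-35) = 4 + 35 = 39)
G⁴ = 39⁴ = 2313441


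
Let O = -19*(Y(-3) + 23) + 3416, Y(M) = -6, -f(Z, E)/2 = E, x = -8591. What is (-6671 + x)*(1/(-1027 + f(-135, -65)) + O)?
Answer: -3257169080/69 ≈ -4.7205e+7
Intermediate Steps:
f(Z, E) = -2*E
O = 3093 (O = -19*(-6 + 23) + 3416 = -19*17 + 3416 = -323 + 3416 = 3093)
(-6671 + x)*(1/(-1027 + f(-135, -65)) + O) = (-6671 - 8591)*(1/(-1027 - 2*(-65)) + 3093) = -15262*(1/(-1027 + 130) + 3093) = -15262*(1/(-897) + 3093) = -15262*(-1/897 + 3093) = -15262*2774420/897 = -3257169080/69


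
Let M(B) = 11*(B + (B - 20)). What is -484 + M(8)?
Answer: -528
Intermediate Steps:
M(B) = -220 + 22*B (M(B) = 11*(B + (-20 + B)) = 11*(-20 + 2*B) = -220 + 22*B)
-484 + M(8) = -484 + (-220 + 22*8) = -484 + (-220 + 176) = -484 - 44 = -528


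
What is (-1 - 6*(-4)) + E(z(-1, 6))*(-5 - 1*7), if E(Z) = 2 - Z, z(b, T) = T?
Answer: 71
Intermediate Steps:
(-1 - 6*(-4)) + E(z(-1, 6))*(-5 - 1*7) = (-1 - 6*(-4)) + (2 - 1*6)*(-5 - 1*7) = (-1 - 1*(-24)) + (2 - 6)*(-5 - 7) = (-1 + 24) - 4*(-12) = 23 + 48 = 71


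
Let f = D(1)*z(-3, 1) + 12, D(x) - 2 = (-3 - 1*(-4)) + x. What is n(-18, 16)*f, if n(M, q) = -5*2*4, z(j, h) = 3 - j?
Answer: -1440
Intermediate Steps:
D(x) = 3 + x (D(x) = 2 + ((-3 - 1*(-4)) + x) = 2 + ((-3 + 4) + x) = 2 + (1 + x) = 3 + x)
n(M, q) = -40 (n(M, q) = -10*4 = -40)
f = 36 (f = (3 + 1)*(3 - 1*(-3)) + 12 = 4*(3 + 3) + 12 = 4*6 + 12 = 24 + 12 = 36)
n(-18, 16)*f = -40*36 = -1440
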